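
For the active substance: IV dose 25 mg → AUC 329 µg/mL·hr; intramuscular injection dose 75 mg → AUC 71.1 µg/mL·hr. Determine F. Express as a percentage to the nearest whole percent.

F = 7%

F = (AUC_ev / D_ev) / (AUC_iv / D_iv)
  = (71.1/75) / (329/25)
  = 0.948 / 13.16 = 0.0720
  = 7.20%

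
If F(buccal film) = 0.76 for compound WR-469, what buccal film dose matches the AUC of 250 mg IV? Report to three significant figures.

For equal systemic exposure: F × D_ev = D_iv
D_ev = D_iv / F = 250 / 0.76 = 328.947 mg

D_buccal = 329 mg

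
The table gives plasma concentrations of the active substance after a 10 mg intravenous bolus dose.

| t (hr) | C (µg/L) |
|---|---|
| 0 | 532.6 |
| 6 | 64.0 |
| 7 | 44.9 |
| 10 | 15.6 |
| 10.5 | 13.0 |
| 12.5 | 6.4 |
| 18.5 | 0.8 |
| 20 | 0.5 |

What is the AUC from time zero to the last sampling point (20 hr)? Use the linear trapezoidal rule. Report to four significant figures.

Trapezoidal AUC_0→20:
  [0→6]: (532.6+64.0)/2 × 6 = 1789.8
  [6→7]: (64.0+44.9)/2 × 1 = 54.45
  [7→10]: (44.9+15.6)/2 × 3 = 90.75
  [10→10.5]: (15.6+13.0)/2 × 0.5 = 7.15
  [10.5→12.5]: (13.0+6.4)/2 × 2 = 19.4
  [12.5→18.5]: (6.4+0.8)/2 × 6 = 21.6
  [18.5→20]: (0.8+0.5)/2 × 1.5 = 0.975
  Sum = 1984.125 µg/L·hr

AUC = 1984 µg/L·hr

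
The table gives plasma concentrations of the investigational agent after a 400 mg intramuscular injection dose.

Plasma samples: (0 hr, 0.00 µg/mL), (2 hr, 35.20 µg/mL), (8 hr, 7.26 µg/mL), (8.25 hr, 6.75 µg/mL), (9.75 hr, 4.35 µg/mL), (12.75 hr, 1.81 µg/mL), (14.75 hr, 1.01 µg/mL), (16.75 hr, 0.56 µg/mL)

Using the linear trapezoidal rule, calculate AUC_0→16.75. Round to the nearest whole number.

Trapezoidal AUC_0→16.75:
  [0→2]: (0.00+35.20)/2 × 2 = 35.2
  [2→8]: (35.20+7.26)/2 × 6 = 127.38
  [8→8.25]: (7.26+6.75)/2 × 0.25 = 1.75125
  [8.25→9.75]: (6.75+4.35)/2 × 1.5 = 8.325
  [9.75→12.75]: (4.35+1.81)/2 × 3 = 9.24
  [12.75→14.75]: (1.81+1.01)/2 × 2 = 2.82
  [14.75→16.75]: (1.01+0.56)/2 × 2 = 1.57
  Sum = 186.28625 µg/mL·hr

AUC = 186 µg/mL·hr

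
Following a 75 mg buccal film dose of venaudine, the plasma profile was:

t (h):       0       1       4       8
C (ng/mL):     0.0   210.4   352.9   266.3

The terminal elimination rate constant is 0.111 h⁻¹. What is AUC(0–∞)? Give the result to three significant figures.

AUC = 4590 ng/mL·h

Trapezoidal AUC_0→8:
  [0→1]: (0.0+210.4)/2 × 1 = 105.2
  [1→4]: (210.4+352.9)/2 × 3 = 844.95
  [4→8]: (352.9+266.3)/2 × 4 = 1238.4
  Sum = 2188.55 ng/mL·h
Extrapolated tail: C_last / k_e = 266.3 / 0.111 = 2399.099
AUC_0→∞ = 2188.55 + 2399.099 = 4587.649 ng/mL·h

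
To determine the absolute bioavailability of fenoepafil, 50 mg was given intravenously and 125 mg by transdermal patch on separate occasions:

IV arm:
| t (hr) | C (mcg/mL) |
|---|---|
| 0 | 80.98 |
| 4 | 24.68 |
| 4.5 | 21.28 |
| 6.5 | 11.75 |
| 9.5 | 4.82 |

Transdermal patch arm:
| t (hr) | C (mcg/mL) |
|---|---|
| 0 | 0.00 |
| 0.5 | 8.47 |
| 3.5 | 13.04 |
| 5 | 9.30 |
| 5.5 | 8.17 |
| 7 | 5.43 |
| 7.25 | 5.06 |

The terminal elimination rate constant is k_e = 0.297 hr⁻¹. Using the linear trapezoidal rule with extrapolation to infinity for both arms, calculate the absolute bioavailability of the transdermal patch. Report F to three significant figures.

F = 0.113

Trapezoidal AUC_0→9.5 (IV):
  [0→4]: (80.98+24.68)/2 × 4 = 211.32
  [4→4.5]: (24.68+21.28)/2 × 0.5 = 11.49
  [4.5→6.5]: (21.28+11.75)/2 × 2 = 33.03
  [6.5→9.5]: (11.75+4.82)/2 × 3 = 24.855
  Sum = 280.695 mcg/mL·hr
IV tail: 4.82/0.297 = 16.229; AUC_iv,0→∞ = 280.695 + 16.229 = 296.924 mcg/mL·hr
Trapezoidal AUC_0→7.25 (transdermal patch):
  [0→0.5]: (0.00+8.47)/2 × 0.5 = 2.1175
  [0.5→3.5]: (8.47+13.04)/2 × 3 = 32.265
  [3.5→5]: (13.04+9.30)/2 × 1.5 = 16.755
  [5→5.5]: (9.30+8.17)/2 × 0.5 = 4.3675
  [5.5→7]: (8.17+5.43)/2 × 1.5 = 10.2
  [7→7.25]: (5.43+5.06)/2 × 0.25 = 1.31125
  Sum = 67.01625 mcg/mL·hr
transdermal patch tail: 5.06/0.297 = 17.037; AUC_ev,0→∞ = 67.01625 + 17.037 = 84.05325 mcg/mL·hr
F = (AUC_ev/D_ev)/(AUC_iv/D_iv) = (84.05325/125)/(296.924/50) = 0.672426/5.93848 = 0.1132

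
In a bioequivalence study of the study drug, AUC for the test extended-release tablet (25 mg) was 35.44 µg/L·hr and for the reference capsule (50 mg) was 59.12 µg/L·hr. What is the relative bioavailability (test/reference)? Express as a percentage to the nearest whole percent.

F_rel = (AUC_test/D_test) / (AUC_ref/D_ref)
      = (35.44/25) / (59.12/50)
      = 1.4176 / 1.1824 = 1.1989 = 119.89%

F_rel = 120%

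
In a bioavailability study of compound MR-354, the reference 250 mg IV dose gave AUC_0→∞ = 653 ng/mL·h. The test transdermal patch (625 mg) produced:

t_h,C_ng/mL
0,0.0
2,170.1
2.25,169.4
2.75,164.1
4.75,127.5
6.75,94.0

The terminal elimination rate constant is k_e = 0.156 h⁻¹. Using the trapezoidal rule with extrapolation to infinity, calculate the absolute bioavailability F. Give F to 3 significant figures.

Trapezoidal AUC_0→6.75 (transdermal patch):
  [0→2]: (0.0+170.1)/2 × 2 = 170.1
  [2→2.25]: (170.1+169.4)/2 × 0.25 = 42.4375
  [2.25→2.75]: (169.4+164.1)/2 × 0.5 = 83.375
  [2.75→4.75]: (164.1+127.5)/2 × 2 = 291.6
  [4.75→6.75]: (127.5+94.0)/2 × 2 = 221.5
  Sum = 809.0125 ng/mL·h
Tail: C_last/k_e = 94.0/0.156 = 602.564
AUC_0→∞ (transdermal patch) = 809.0125 + 602.564 = 1411.5765 ng/mL·h
F = (AUC_ev/D_ev)/(AUC_iv/D_iv) = (1411.5765/625)/(653/250) = 2.2585224/2.612 = 0.8647

F = 0.865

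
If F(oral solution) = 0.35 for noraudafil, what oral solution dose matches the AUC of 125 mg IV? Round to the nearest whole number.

D_oral = 357 mg

For equal systemic exposure: F × D_ev = D_iv
D_ev = D_iv / F = 125 / 0.35 = 357.143 mg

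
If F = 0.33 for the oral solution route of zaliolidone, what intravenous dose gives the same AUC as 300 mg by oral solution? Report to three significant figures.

Systemic exposure from an extravascular dose = F × D_ev, so the equivalent IV dose is F × D_ev.
D_iv = F × D_ev = 0.33 × 300 = 99 mg

D_iv = 99.0 mg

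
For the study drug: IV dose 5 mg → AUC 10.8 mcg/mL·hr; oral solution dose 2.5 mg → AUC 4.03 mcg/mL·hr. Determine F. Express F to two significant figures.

F = 0.75

F = (AUC_ev / D_ev) / (AUC_iv / D_iv)
  = (4.03/2.5) / (10.8/5)
  = 1.612 / 2.16 = 0.7463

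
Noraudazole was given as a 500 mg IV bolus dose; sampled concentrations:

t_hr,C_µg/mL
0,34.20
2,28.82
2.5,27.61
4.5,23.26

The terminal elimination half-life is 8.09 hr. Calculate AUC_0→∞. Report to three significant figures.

Trapezoidal AUC_0→4.5:
  [0→2]: (34.20+28.82)/2 × 2 = 63.02
  [2→2.5]: (28.82+27.61)/2 × 0.5 = 14.1075
  [2.5→4.5]: (27.61+23.26)/2 × 2 = 50.87
  Sum = 127.9975 µg/mL·hr
k_e = ln2 / t½ = 0.693147 / 8.09 = 0.0857 hr^-1
Extrapolated tail: C_last / k_e = 23.26 / 0.0857 = 271.412
AUC_0→∞ = 127.9975 + 271.412 = 399.4095 µg/mL·hr

AUC = 399 µg/mL·hr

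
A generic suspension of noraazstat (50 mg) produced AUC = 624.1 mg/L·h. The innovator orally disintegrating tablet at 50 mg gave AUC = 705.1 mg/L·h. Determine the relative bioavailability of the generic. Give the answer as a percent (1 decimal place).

F_rel = 88.5%

F_rel = (AUC_test/D_test) / (AUC_ref/D_ref)
      = (624.1/50) / (705.1/50)
      = 12.482 / 14.102 = 0.8851 = 88.51%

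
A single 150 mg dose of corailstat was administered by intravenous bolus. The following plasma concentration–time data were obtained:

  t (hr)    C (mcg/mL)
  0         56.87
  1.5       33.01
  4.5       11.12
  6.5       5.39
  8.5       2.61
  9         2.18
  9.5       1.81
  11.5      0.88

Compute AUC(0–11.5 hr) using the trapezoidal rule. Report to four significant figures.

Trapezoidal AUC_0→11.5:
  [0→1.5]: (56.87+33.01)/2 × 1.5 = 67.41
  [1.5→4.5]: (33.01+11.12)/2 × 3 = 66.195
  [4.5→6.5]: (11.12+5.39)/2 × 2 = 16.51
  [6.5→8.5]: (5.39+2.61)/2 × 2 = 8.0
  [8.5→9]: (2.61+2.18)/2 × 0.5 = 1.1975
  [9→9.5]: (2.18+1.81)/2 × 0.5 = 0.9975
  [9.5→11.5]: (1.81+0.88)/2 × 2 = 2.69
  Sum = 163.0 mcg/mL·hr

AUC = 163.0 mcg/mL·hr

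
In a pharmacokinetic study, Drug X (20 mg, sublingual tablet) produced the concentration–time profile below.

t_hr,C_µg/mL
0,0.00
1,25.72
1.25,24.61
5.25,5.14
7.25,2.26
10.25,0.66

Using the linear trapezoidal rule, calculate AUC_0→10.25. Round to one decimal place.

AUC = 90.4 µg/mL·hr

Trapezoidal AUC_0→10.25:
  [0→1]: (0.00+25.72)/2 × 1 = 12.86
  [1→1.25]: (25.72+24.61)/2 × 0.25 = 6.29125
  [1.25→5.25]: (24.61+5.14)/2 × 4 = 59.5
  [5.25→7.25]: (5.14+2.26)/2 × 2 = 7.4
  [7.25→10.25]: (2.26+0.66)/2 × 3 = 4.38
  Sum = 90.43125 µg/mL·hr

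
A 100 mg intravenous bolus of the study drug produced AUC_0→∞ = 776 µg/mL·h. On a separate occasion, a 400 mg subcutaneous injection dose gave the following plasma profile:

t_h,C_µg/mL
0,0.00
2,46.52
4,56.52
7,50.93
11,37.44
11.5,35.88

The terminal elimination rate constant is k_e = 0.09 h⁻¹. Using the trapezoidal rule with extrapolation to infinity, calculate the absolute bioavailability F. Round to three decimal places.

Trapezoidal AUC_0→11.5 (subcutaneous injection):
  [0→2]: (0.00+46.52)/2 × 2 = 46.52
  [2→4]: (46.52+56.52)/2 × 2 = 103.04
  [4→7]: (56.52+50.93)/2 × 3 = 161.175
  [7→11]: (50.93+37.44)/2 × 4 = 176.74
  [11→11.5]: (37.44+35.88)/2 × 0.5 = 18.33
  Sum = 505.805 µg/mL·h
Tail: C_last/k_e = 35.88/0.09 = 398.667
AUC_0→∞ (subcutaneous injection) = 505.805 + 398.667 = 904.472 µg/mL·h
F = (AUC_ev/D_ev)/(AUC_iv/D_iv) = (904.472/400)/(776/100) = 2.26118/7.76 = 0.2914

F = 0.291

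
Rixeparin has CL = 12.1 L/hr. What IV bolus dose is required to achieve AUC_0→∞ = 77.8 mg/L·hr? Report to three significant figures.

Dose_iv = CL × AUC_0→∞
     = 12.1 × 77.8 = 941.38 mg

Dose = 941 mg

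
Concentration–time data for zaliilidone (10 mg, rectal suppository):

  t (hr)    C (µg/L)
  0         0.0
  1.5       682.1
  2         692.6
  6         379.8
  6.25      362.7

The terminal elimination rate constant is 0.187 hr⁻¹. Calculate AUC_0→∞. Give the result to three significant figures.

AUC = 5030 µg/L·hr

Trapezoidal AUC_0→6.25:
  [0→1.5]: (0.0+682.1)/2 × 1.5 = 511.575
  [1.5→2]: (682.1+692.6)/2 × 0.5 = 343.675
  [2→6]: (692.6+379.8)/2 × 4 = 2144.8
  [6→6.25]: (379.8+362.7)/2 × 0.25 = 92.8125
  Sum = 3092.8625 µg/L·hr
Extrapolated tail: C_last / k_e = 362.7 / 0.187 = 1939.572
AUC_0→∞ = 3092.8625 + 1939.572 = 5032.4345 µg/L·hr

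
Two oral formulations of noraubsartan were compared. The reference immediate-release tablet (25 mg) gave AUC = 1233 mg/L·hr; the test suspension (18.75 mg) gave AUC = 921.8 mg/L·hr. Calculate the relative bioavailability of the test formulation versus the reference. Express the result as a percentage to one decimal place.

F_rel = 99.7%

F_rel = (AUC_test/D_test) / (AUC_ref/D_ref)
      = (921.8/18.75) / (1233/25)
      = 49.1627 / 49.32 = 0.9968 = 99.68%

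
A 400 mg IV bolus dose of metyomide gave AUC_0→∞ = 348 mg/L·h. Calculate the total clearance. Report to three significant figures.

CL = 1.15 L/h

CL = Dose_iv / AUC_0→∞
   = 400 / 348 = 1.14943 L/h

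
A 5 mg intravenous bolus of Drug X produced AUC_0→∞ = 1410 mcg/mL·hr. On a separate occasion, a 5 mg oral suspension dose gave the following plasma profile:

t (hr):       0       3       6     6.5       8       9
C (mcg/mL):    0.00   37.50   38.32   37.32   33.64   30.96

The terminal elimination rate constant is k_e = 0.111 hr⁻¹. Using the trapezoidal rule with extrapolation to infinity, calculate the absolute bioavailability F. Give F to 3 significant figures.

Trapezoidal AUC_0→9 (oral suspension):
  [0→3]: (0.00+37.50)/2 × 3 = 56.25
  [3→6]: (37.50+38.32)/2 × 3 = 113.73
  [6→6.5]: (38.32+37.32)/2 × 0.5 = 18.91
  [6.5→8]: (37.32+33.64)/2 × 1.5 = 53.22
  [8→9]: (33.64+30.96)/2 × 1 = 32.3
  Sum = 274.41 mcg/mL·hr
Tail: C_last/k_e = 30.96/0.111 = 278.919
AUC_0→∞ (oral suspension) = 274.41 + 278.919 = 553.329 mcg/mL·hr
F = (AUC_ev/D_ev)/(AUC_iv/D_iv) = (553.329/5)/(1410/5) = 110.6658/282 = 0.3924

F = 0.392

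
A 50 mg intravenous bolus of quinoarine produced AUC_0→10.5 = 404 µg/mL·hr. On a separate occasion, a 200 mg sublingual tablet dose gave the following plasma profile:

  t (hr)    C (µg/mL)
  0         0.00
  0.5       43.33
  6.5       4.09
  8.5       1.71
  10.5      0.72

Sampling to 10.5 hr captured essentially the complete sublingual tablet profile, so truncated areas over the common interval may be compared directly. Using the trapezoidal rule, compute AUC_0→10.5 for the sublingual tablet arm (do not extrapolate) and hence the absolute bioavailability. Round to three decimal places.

Trapezoidal AUC_0→10.5 (sublingual tablet):
  [0→0.5]: (0.00+43.33)/2 × 0.5 = 10.8325
  [0.5→6.5]: (43.33+4.09)/2 × 6 = 142.26
  [6.5→8.5]: (4.09+1.71)/2 × 2 = 5.8
  [8.5→10.5]: (1.71+0.72)/2 × 2 = 2.43
  Sum = 161.3225 µg/mL·hr
F = (AUC_ev/D_ev)/(AUC_iv/D_iv) = (161.3225/200)/(404/50) = 0.8066125/8.08 = 0.0998

F = 0.100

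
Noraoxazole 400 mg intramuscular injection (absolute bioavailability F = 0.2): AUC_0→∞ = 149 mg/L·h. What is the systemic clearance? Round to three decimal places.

CL = 0.537 L/h

CL = F × Dose / AUC_0→∞
   = 0.2 × 400 / 149 = 0.536913 L/h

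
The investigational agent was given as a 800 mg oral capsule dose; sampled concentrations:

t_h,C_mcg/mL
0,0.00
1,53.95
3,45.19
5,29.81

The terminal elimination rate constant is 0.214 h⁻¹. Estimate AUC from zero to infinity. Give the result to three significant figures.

Trapezoidal AUC_0→5:
  [0→1]: (0.00+53.95)/2 × 1 = 26.975
  [1→3]: (53.95+45.19)/2 × 2 = 99.14
  [3→5]: (45.19+29.81)/2 × 2 = 75.0
  Sum = 201.115 mcg/mL·h
Extrapolated tail: C_last / k_e = 29.81 / 0.214 = 139.299
AUC_0→∞ = 201.115 + 139.299 = 340.414 mcg/mL·h

AUC = 340 mcg/mL·h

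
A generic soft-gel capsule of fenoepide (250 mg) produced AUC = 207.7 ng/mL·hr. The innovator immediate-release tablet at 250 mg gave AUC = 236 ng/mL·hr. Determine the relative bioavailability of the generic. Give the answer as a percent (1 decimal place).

F_rel = 88.0%

F_rel = (AUC_test/D_test) / (AUC_ref/D_ref)
      = (207.7/250) / (236/250)
      = 0.8308 / 0.944 = 0.8801 = 88.01%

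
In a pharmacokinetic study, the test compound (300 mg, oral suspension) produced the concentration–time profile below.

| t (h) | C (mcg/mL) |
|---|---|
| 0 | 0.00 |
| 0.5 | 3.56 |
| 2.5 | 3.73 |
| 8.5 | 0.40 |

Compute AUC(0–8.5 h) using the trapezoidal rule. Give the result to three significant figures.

AUC = 20.6 mcg/mL·h

Trapezoidal AUC_0→8.5:
  [0→0.5]: (0.00+3.56)/2 × 0.5 = 0.89
  [0.5→2.5]: (3.56+3.73)/2 × 2 = 7.29
  [2.5→8.5]: (3.73+0.40)/2 × 6 = 12.39
  Sum = 20.57 mcg/mL·h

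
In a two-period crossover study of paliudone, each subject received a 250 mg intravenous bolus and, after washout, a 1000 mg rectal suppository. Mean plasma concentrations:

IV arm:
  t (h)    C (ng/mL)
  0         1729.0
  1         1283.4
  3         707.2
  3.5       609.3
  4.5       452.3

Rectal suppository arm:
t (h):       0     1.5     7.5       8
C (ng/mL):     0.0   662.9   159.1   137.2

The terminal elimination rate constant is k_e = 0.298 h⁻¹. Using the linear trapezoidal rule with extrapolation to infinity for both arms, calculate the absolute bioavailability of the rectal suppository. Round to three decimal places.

Trapezoidal AUC_0→4.5 (IV):
  [0→1]: (1729.0+1283.4)/2 × 1 = 1506.2
  [1→3]: (1283.4+707.2)/2 × 2 = 1990.6
  [3→3.5]: (707.2+609.3)/2 × 0.5 = 329.125
  [3.5→4.5]: (609.3+452.3)/2 × 1 = 530.8
  Sum = 4356.725 ng/mL·h
IV tail: 452.3/0.298 = 1517.785; AUC_iv,0→∞ = 4356.725 + 1517.785 = 5874.51 ng/mL·h
Trapezoidal AUC_0→8 (rectal suppository):
  [0→1.5]: (0.0+662.9)/2 × 1.5 = 497.175
  [1.5→7.5]: (662.9+159.1)/2 × 6 = 2466.0
  [7.5→8]: (159.1+137.2)/2 × 0.5 = 74.075
  Sum = 3037.25 ng/mL·h
rectal suppository tail: 137.2/0.298 = 460.403; AUC_ev,0→∞ = 3037.25 + 460.403 = 3497.653 ng/mL·h
F = (AUC_ev/D_ev)/(AUC_iv/D_iv) = (3497.653/1000)/(5874.51/250) = 3.497653/23.49804 = 0.1488

F = 0.149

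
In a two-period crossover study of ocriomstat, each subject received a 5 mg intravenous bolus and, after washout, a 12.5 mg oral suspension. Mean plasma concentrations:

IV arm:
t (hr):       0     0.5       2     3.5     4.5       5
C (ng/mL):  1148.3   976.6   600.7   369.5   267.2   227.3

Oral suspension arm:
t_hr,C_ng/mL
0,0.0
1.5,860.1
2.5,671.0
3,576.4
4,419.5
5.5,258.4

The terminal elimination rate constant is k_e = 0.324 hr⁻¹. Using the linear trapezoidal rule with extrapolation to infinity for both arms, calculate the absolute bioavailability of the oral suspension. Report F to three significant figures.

Trapezoidal AUC_0→5 (IV):
  [0→0.5]: (1148.3+976.6)/2 × 0.5 = 531.225
  [0.5→2]: (976.6+600.7)/2 × 1.5 = 1182.975
  [2→3.5]: (600.7+369.5)/2 × 1.5 = 727.65
  [3.5→4.5]: (369.5+267.2)/2 × 1 = 318.35
  [4.5→5]: (267.2+227.3)/2 × 0.5 = 123.625
  Sum = 2883.825 ng/mL·hr
IV tail: 227.3/0.324 = 701.543; AUC_iv,0→∞ = 2883.825 + 701.543 = 3585.368 ng/mL·hr
Trapezoidal AUC_0→5.5 (oral suspension):
  [0→1.5]: (0.0+860.1)/2 × 1.5 = 645.075
  [1.5→2.5]: (860.1+671.0)/2 × 1 = 765.55
  [2.5→3]: (671.0+576.4)/2 × 0.5 = 311.85
  [3→4]: (576.4+419.5)/2 × 1 = 497.95
  [4→5.5]: (419.5+258.4)/2 × 1.5 = 508.425
  Sum = 2728.85 ng/mL·hr
oral suspension tail: 258.4/0.324 = 797.531; AUC_ev,0→∞ = 2728.85 + 797.531 = 3526.381 ng/mL·hr
F = (AUC_ev/D_ev)/(AUC_iv/D_iv) = (3526.381/12.5)/(3585.368/5) = 282.11048/717.0736 = 0.3934

F = 0.393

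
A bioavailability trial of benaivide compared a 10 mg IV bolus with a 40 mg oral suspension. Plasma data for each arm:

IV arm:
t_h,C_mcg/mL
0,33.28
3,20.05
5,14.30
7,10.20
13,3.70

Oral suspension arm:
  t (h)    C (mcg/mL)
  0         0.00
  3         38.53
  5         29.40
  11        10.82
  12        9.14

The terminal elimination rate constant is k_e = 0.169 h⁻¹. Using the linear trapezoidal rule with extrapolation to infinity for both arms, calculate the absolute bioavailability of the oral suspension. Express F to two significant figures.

F = 0.38

Trapezoidal AUC_0→13 (IV):
  [0→3]: (33.28+20.05)/2 × 3 = 79.995
  [3→5]: (20.05+14.30)/2 × 2 = 34.35
  [5→7]: (14.30+10.20)/2 × 2 = 24.5
  [7→13]: (10.20+3.70)/2 × 6 = 41.7
  Sum = 180.545 mcg/mL·h
IV tail: 3.70/0.169 = 21.893; AUC_iv,0→∞ = 180.545 + 21.893 = 202.438 mcg/mL·h
Trapezoidal AUC_0→12 (oral suspension):
  [0→3]: (0.00+38.53)/2 × 3 = 57.795
  [3→5]: (38.53+29.40)/2 × 2 = 67.93
  [5→11]: (29.40+10.82)/2 × 6 = 120.66
  [11→12]: (10.82+9.14)/2 × 1 = 9.98
  Sum = 256.365 mcg/mL·h
oral suspension tail: 9.14/0.169 = 54.083; AUC_ev,0→∞ = 256.365 + 54.083 = 310.448 mcg/mL·h
F = (AUC_ev/D_ev)/(AUC_iv/D_iv) = (310.448/40)/(202.438/10) = 7.7612/20.2438 = 0.3834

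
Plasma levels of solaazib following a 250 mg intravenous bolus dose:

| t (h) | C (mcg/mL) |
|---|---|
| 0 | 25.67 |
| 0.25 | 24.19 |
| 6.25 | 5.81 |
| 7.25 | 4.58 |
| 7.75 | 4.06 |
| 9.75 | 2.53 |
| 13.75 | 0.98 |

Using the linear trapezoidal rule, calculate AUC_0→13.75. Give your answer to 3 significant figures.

Trapezoidal AUC_0→13.75:
  [0→0.25]: (25.67+24.19)/2 × 0.25 = 6.2325
  [0.25→6.25]: (24.19+5.81)/2 × 6 = 90.0
  [6.25→7.25]: (5.81+4.58)/2 × 1 = 5.195
  [7.25→7.75]: (4.58+4.06)/2 × 0.5 = 2.16
  [7.75→9.75]: (4.06+2.53)/2 × 2 = 6.59
  [9.75→13.75]: (2.53+0.98)/2 × 4 = 7.02
  Sum = 117.1975 mcg/mL·h

AUC = 117 mcg/mL·h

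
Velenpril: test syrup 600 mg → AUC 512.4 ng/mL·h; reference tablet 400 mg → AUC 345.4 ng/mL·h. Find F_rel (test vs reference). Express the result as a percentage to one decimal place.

F_rel = (AUC_test/D_test) / (AUC_ref/D_ref)
      = (512.4/600) / (345.4/400)
      = 0.854 / 0.8635 = 0.9890 = 98.90%

F_rel = 98.9%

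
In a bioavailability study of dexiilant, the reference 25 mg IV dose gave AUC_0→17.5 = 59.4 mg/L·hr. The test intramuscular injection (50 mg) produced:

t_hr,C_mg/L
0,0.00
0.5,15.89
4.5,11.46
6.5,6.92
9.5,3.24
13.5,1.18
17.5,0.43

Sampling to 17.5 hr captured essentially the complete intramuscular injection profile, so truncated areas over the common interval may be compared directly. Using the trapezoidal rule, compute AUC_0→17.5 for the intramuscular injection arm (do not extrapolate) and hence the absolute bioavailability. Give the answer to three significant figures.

F = 0.878

Trapezoidal AUC_0→17.5 (intramuscular injection):
  [0→0.5]: (0.00+15.89)/2 × 0.5 = 3.9725
  [0.5→4.5]: (15.89+11.46)/2 × 4 = 54.7
  [4.5→6.5]: (11.46+6.92)/2 × 2 = 18.38
  [6.5→9.5]: (6.92+3.24)/2 × 3 = 15.24
  [9.5→13.5]: (3.24+1.18)/2 × 4 = 8.84
  [13.5→17.5]: (1.18+0.43)/2 × 4 = 3.22
  Sum = 104.3525 mg/L·hr
F = (AUC_ev/D_ev)/(AUC_iv/D_iv) = (104.3525/50)/(59.4/25) = 2.08705/2.376 = 0.8784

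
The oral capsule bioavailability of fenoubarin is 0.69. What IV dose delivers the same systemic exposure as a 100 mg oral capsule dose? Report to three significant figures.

Systemic exposure from an extravascular dose = F × D_ev, so the equivalent IV dose is F × D_ev.
D_iv = F × D_ev = 0.69 × 100 = 69 mg

D_iv = 69.0 mg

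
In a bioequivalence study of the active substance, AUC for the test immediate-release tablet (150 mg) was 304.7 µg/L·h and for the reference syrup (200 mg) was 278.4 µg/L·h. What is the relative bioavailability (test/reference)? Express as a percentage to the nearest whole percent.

F_rel = (AUC_test/D_test) / (AUC_ref/D_ref)
      = (304.7/150) / (278.4/200)
      = 2.03133 / 1.392 = 1.4593 = 145.93%

F_rel = 146%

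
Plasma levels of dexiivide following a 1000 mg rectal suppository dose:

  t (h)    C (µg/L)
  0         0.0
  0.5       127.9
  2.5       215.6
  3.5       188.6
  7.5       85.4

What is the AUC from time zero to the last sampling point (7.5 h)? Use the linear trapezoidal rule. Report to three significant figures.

Trapezoidal AUC_0→7.5:
  [0→0.5]: (0.0+127.9)/2 × 0.5 = 31.975
  [0.5→2.5]: (127.9+215.6)/2 × 2 = 343.5
  [2.5→3.5]: (215.6+188.6)/2 × 1 = 202.1
  [3.5→7.5]: (188.6+85.4)/2 × 4 = 548.0
  Sum = 1125.575 µg/L·h

AUC = 1130 µg/L·h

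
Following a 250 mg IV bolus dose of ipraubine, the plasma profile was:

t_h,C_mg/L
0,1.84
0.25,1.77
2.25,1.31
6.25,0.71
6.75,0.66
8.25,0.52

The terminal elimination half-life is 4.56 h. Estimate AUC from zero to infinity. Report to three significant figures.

Trapezoidal AUC_0→8.25:
  [0→0.25]: (1.84+1.77)/2 × 0.25 = 0.45125
  [0.25→2.25]: (1.77+1.31)/2 × 2 = 3.08
  [2.25→6.25]: (1.31+0.71)/2 × 4 = 4.04
  [6.25→6.75]: (0.71+0.66)/2 × 0.5 = 0.3425
  [6.75→8.25]: (0.66+0.52)/2 × 1.5 = 0.885
  Sum = 8.79875 mg/L·h
k_e = ln2 / t½ = 0.693147 / 4.56 = 0.1520 h^-1
Extrapolated tail: C_last / k_e = 0.52 / 0.152 = 3.421
AUC_0→∞ = 8.79875 + 3.421 = 12.21975 mg/L·h

AUC = 12.2 mg/L·h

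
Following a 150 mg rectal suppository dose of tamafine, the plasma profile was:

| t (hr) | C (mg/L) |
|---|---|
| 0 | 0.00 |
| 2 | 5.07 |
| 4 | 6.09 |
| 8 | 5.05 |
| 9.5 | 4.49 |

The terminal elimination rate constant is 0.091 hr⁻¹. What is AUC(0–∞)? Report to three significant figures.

Trapezoidal AUC_0→9.5:
  [0→2]: (0.00+5.07)/2 × 2 = 5.07
  [2→4]: (5.07+6.09)/2 × 2 = 11.16
  [4→8]: (6.09+5.05)/2 × 4 = 22.28
  [8→9.5]: (5.05+4.49)/2 × 1.5 = 7.155
  Sum = 45.665 mg/L·hr
Extrapolated tail: C_last / k_e = 4.49 / 0.091 = 49.341
AUC_0→∞ = 45.665 + 49.341 = 95.006 mg/L·hr

AUC = 95.0 mg/L·hr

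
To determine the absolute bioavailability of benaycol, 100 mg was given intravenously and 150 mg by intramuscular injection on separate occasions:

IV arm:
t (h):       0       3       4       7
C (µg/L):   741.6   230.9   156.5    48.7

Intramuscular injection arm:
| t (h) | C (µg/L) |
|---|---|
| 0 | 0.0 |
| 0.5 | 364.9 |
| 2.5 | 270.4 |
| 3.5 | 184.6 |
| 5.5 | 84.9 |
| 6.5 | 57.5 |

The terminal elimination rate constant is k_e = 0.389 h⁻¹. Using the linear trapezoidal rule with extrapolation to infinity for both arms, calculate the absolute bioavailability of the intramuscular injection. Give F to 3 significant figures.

F = 0.461

Trapezoidal AUC_0→7 (IV):
  [0→3]: (741.6+230.9)/2 × 3 = 1458.75
  [3→4]: (230.9+156.5)/2 × 1 = 193.7
  [4→7]: (156.5+48.7)/2 × 3 = 307.8
  Sum = 1960.25 µg/L·h
IV tail: 48.7/0.389 = 125.193; AUC_iv,0→∞ = 1960.25 + 125.193 = 2085.443 µg/L·h
Trapezoidal AUC_0→6.5 (intramuscular injection):
  [0→0.5]: (0.0+364.9)/2 × 0.5 = 91.225
  [0.5→2.5]: (364.9+270.4)/2 × 2 = 635.3
  [2.5→3.5]: (270.4+184.6)/2 × 1 = 227.5
  [3.5→5.5]: (184.6+84.9)/2 × 2 = 269.5
  [5.5→6.5]: (84.9+57.5)/2 × 1 = 71.2
  Sum = 1294.725 µg/L·h
intramuscular injection tail: 57.5/0.389 = 147.815; AUC_ev,0→∞ = 1294.725 + 147.815 = 1442.54 µg/L·h
F = (AUC_ev/D_ev)/(AUC_iv/D_iv) = (1442.54/150)/(2085.443/100) = 9.61693/20.85443 = 0.4611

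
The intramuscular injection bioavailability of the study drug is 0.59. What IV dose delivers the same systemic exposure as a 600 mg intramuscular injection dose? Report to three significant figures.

D_iv = 354 mg

Systemic exposure from an extravascular dose = F × D_ev, so the equivalent IV dose is F × D_ev.
D_iv = F × D_ev = 0.59 × 600 = 354 mg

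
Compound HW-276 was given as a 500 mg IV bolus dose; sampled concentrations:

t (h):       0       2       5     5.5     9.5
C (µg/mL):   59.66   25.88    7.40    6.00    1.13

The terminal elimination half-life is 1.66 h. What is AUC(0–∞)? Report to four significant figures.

Trapezoidal AUC_0→9.5:
  [0→2]: (59.66+25.88)/2 × 2 = 85.54
  [2→5]: (25.88+7.40)/2 × 3 = 49.92
  [5→5.5]: (7.40+6.00)/2 × 0.5 = 3.35
  [5.5→9.5]: (6.00+1.13)/2 × 4 = 14.26
  Sum = 153.07 µg/mL·h
k_e = ln2 / t½ = 0.693147 / 1.66 = 0.4176 h^-1
Extrapolated tail: C_last / k_e = 1.13 / 0.4176 = 2.706
AUC_0→∞ = 153.07 + 2.706 = 155.776 µg/mL·h

AUC = 155.8 µg/mL·h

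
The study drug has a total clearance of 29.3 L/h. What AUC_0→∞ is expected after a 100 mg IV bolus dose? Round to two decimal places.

AUC = 3.41 mg/L·h

AUC_0→∞ = Dose_iv / CL
        = 100 / 29.3 = 3.41297 mg/L·h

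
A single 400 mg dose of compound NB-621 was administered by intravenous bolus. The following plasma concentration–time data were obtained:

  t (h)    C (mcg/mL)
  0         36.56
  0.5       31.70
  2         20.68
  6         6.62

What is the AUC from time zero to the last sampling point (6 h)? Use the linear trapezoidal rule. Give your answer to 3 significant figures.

AUC = 111 mcg/mL·h

Trapezoidal AUC_0→6:
  [0→0.5]: (36.56+31.70)/2 × 0.5 = 17.065
  [0.5→2]: (31.70+20.68)/2 × 1.5 = 39.285
  [2→6]: (20.68+6.62)/2 × 4 = 54.6
  Sum = 110.95 mcg/mL·h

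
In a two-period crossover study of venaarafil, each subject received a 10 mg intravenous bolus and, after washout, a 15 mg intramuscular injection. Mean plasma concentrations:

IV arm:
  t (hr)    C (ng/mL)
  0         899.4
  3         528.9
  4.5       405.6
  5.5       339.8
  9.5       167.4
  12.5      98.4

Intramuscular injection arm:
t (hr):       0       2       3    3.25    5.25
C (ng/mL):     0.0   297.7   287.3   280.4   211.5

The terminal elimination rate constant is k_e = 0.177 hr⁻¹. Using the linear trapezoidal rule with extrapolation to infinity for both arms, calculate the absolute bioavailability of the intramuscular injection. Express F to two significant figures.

Trapezoidal AUC_0→12.5 (IV):
  [0→3]: (899.4+528.9)/2 × 3 = 2142.45
  [3→4.5]: (528.9+405.6)/2 × 1.5 = 700.875
  [4.5→5.5]: (405.6+339.8)/2 × 1 = 372.7
  [5.5→9.5]: (339.8+167.4)/2 × 4 = 1014.4
  [9.5→12.5]: (167.4+98.4)/2 × 3 = 398.7
  Sum = 4629.125 ng/mL·hr
IV tail: 98.4/0.177 = 555.932; AUC_iv,0→∞ = 4629.125 + 555.932 = 5185.057 ng/mL·hr
Trapezoidal AUC_0→5.25 (intramuscular injection):
  [0→2]: (0.0+297.7)/2 × 2 = 297.7
  [2→3]: (297.7+287.3)/2 × 1 = 292.5
  [3→3.25]: (287.3+280.4)/2 × 0.25 = 70.9625
  [3.25→5.25]: (280.4+211.5)/2 × 2 = 491.9
  Sum = 1153.0625 ng/mL·hr
intramuscular injection tail: 211.5/0.177 = 1194.915; AUC_ev,0→∞ = 1153.0625 + 1194.915 = 2347.9775 ng/mL·hr
F = (AUC_ev/D_ev)/(AUC_iv/D_iv) = (2347.9775/15)/(5185.057/10) = 156.532/518.5057 = 0.3019

F = 0.30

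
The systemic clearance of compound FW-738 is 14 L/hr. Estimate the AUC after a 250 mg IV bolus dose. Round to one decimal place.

AUC = 17.9 mg/L·hr

AUC_0→∞ = Dose_iv / CL
        = 250 / 14 = 17.8571 mg/L·hr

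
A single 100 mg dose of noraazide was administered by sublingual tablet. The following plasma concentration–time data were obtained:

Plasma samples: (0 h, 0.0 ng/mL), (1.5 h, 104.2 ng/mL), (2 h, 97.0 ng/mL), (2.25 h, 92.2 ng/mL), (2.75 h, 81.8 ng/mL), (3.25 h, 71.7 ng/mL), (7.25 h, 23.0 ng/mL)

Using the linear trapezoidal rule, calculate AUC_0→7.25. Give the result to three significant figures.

AUC = 423 ng/mL·h

Trapezoidal AUC_0→7.25:
  [0→1.5]: (0.0+104.2)/2 × 1.5 = 78.15
  [1.5→2]: (104.2+97.0)/2 × 0.5 = 50.3
  [2→2.25]: (97.0+92.2)/2 × 0.25 = 23.65
  [2.25→2.75]: (92.2+81.8)/2 × 0.5 = 43.5
  [2.75→3.25]: (81.8+71.7)/2 × 0.5 = 38.375
  [3.25→7.25]: (71.7+23.0)/2 × 4 = 189.4
  Sum = 423.375 ng/mL·h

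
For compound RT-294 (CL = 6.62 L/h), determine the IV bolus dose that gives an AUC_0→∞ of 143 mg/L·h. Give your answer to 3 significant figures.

Dose = 947 mg

Dose_iv = CL × AUC_0→∞
     = 6.62 × 143 = 946.66 mg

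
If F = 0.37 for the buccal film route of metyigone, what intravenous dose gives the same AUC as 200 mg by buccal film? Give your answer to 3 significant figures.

Systemic exposure from an extravascular dose = F × D_ev, so the equivalent IV dose is F × D_ev.
D_iv = F × D_ev = 0.37 × 200 = 74 mg

D_iv = 74.0 mg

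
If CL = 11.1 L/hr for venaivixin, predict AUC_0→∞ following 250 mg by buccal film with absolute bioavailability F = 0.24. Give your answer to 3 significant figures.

AUC_0→∞ = F × Dose / CL
        = 0.24 × 250 / 11.1 = 5.40541 mg/L·hr

AUC = 5.41 mg/L·hr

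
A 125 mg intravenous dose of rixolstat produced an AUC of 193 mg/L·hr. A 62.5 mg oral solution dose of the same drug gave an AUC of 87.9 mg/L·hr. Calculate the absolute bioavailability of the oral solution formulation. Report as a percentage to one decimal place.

F = 91.1%

F = (AUC_ev / D_ev) / (AUC_iv / D_iv)
  = (87.9/62.5) / (193/125)
  = 1.4064 / 1.544 = 0.9109
  = 91.09%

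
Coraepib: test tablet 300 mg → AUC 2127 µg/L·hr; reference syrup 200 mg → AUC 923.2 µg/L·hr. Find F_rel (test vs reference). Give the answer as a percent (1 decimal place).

F_rel = 153.6%

F_rel = (AUC_test/D_test) / (AUC_ref/D_ref)
      = (2127/300) / (923.2/200)
      = 7.09 / 4.616 = 1.5360 = 153.60%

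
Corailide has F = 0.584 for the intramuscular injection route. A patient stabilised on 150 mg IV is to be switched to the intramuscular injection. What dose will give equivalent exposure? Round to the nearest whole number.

D_intramuscular = 257 mg

For equal systemic exposure: F × D_ev = D_iv
D_ev = D_iv / F = 150 / 0.584 = 256.849 mg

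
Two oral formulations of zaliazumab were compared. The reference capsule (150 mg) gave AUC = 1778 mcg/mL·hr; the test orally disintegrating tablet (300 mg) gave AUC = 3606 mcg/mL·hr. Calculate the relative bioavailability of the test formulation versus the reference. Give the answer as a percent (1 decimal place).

F_rel = (AUC_test/D_test) / (AUC_ref/D_ref)
      = (3606/300) / (1778/150)
      = 12.02 / 11.8533 = 1.0141 = 101.41%

F_rel = 101.4%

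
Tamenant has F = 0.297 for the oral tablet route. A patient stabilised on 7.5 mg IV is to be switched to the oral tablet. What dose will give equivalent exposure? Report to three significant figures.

For equal systemic exposure: F × D_ev = D_iv
D_ev = D_iv / F = 7.5 / 0.297 = 25.2525 mg

D_oral = 25.3 mg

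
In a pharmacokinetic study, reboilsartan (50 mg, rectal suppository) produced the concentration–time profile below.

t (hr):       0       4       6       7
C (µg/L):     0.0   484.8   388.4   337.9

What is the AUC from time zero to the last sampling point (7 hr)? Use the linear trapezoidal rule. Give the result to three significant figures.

AUC = 2210 µg/L·hr

Trapezoidal AUC_0→7:
  [0→4]: (0.0+484.8)/2 × 4 = 969.6
  [4→6]: (484.8+388.4)/2 × 2 = 873.2
  [6→7]: (388.4+337.9)/2 × 1 = 363.15
  Sum = 2205.95 µg/L·hr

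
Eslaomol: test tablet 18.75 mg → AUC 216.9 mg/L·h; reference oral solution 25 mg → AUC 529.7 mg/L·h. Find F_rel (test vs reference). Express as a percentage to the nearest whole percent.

F_rel = (AUC_test/D_test) / (AUC_ref/D_ref)
      = (216.9/18.75) / (529.7/25)
      = 11.568 / 21.188 = 0.5460 = 54.60%

F_rel = 55%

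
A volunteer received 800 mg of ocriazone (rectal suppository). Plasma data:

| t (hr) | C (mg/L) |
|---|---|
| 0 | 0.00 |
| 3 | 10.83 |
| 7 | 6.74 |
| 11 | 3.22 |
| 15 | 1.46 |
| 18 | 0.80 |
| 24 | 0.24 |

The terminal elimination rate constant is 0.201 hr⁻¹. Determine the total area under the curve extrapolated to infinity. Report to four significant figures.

AUC = 88.37 mg/L·hr

Trapezoidal AUC_0→24:
  [0→3]: (0.00+10.83)/2 × 3 = 16.245
  [3→7]: (10.83+6.74)/2 × 4 = 35.14
  [7→11]: (6.74+3.22)/2 × 4 = 19.92
  [11→15]: (3.22+1.46)/2 × 4 = 9.36
  [15→18]: (1.46+0.80)/2 × 3 = 3.39
  [18→24]: (0.80+0.24)/2 × 6 = 3.12
  Sum = 87.175 mg/L·hr
Extrapolated tail: C_last / k_e = 0.24 / 0.201 = 1.194
AUC_0→∞ = 87.175 + 1.194 = 88.369 mg/L·hr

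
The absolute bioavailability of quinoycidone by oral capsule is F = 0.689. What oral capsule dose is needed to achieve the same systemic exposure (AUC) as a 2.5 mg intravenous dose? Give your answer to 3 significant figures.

D_oral = 3.63 mg

For equal systemic exposure: F × D_ev = D_iv
D_ev = D_iv / F = 2.5 / 0.689 = 3.62845 mg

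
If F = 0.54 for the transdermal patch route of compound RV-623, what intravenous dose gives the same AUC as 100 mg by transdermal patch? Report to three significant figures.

Systemic exposure from an extravascular dose = F × D_ev, so the equivalent IV dose is F × D_ev.
D_iv = F × D_ev = 0.54 × 100 = 54 mg

D_iv = 54.0 mg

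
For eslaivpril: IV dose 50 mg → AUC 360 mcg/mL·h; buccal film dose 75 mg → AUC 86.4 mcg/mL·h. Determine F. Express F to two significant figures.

F = (AUC_ev / D_ev) / (AUC_iv / D_iv)
  = (86.4/75) / (360/50)
  = 1.152 / 7.2 = 0.1600

F = 0.16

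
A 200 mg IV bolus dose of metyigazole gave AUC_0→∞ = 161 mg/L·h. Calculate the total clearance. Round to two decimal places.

CL = 1.24 L/h

CL = Dose_iv / AUC_0→∞
   = 200 / 161 = 1.24224 L/h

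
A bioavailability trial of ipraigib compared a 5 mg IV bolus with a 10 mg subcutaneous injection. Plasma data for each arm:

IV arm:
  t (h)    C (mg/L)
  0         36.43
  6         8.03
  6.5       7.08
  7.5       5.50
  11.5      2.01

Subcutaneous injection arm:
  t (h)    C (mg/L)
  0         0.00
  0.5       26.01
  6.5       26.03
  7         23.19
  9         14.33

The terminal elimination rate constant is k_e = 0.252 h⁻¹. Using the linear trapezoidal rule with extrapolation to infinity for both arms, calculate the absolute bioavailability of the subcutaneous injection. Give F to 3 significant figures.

Trapezoidal AUC_0→11.5 (IV):
  [0→6]: (36.43+8.03)/2 × 6 = 133.38
  [6→6.5]: (8.03+7.08)/2 × 0.5 = 3.7775
  [6.5→7.5]: (7.08+5.50)/2 × 1 = 6.29
  [7.5→11.5]: (5.50+2.01)/2 × 4 = 15.02
  Sum = 158.4675 mg/L·h
IV tail: 2.01/0.252 = 7.976; AUC_iv,0→∞ = 158.4675 + 7.976 = 166.4435 mg/L·h
Trapezoidal AUC_0→9 (subcutaneous injection):
  [0→0.5]: (0.00+26.01)/2 × 0.5 = 6.5025
  [0.5→6.5]: (26.01+26.03)/2 × 6 = 156.12
  [6.5→7]: (26.03+23.19)/2 × 0.5 = 12.305
  [7→9]: (23.19+14.33)/2 × 2 = 37.52
  Sum = 212.4475 mg/L·h
subcutaneous injection tail: 14.33/0.252 = 56.865; AUC_ev,0→∞ = 212.4475 + 56.865 = 269.3125 mg/L·h
F = (AUC_ev/D_ev)/(AUC_iv/D_iv) = (269.3125/10)/(166.4435/5) = 26.93125/33.2887 = 0.8090

F = 0.809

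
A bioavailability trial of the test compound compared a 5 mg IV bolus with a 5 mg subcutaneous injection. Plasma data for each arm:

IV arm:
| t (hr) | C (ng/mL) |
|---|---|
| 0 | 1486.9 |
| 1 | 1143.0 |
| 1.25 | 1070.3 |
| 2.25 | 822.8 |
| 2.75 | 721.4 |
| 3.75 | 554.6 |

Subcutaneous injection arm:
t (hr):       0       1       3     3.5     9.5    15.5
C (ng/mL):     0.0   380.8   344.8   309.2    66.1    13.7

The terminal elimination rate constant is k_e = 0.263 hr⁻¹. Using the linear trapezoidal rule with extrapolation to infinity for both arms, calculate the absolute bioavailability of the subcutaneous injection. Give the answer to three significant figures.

F = 0.440

Trapezoidal AUC_0→3.75 (IV):
  [0→1]: (1486.9+1143.0)/2 × 1 = 1314.95
  [1→1.25]: (1143.0+1070.3)/2 × 0.25 = 276.6625
  [1.25→2.25]: (1070.3+822.8)/2 × 1 = 946.55
  [2.25→2.75]: (822.8+721.4)/2 × 0.5 = 386.05
  [2.75→3.75]: (721.4+554.6)/2 × 1 = 638.0
  Sum = 3562.2125 ng/mL·hr
IV tail: 554.6/0.263 = 2108.745; AUC_iv,0→∞ = 3562.2125 + 2108.745 = 5670.9575 ng/mL·hr
Trapezoidal AUC_0→15.5 (subcutaneous injection):
  [0→1]: (0.0+380.8)/2 × 1 = 190.4
  [1→3]: (380.8+344.8)/2 × 2 = 725.6
  [3→3.5]: (344.8+309.2)/2 × 0.5 = 163.5
  [3.5→9.5]: (309.2+66.1)/2 × 6 = 1125.9
  [9.5→15.5]: (66.1+13.7)/2 × 6 = 239.4
  Sum = 2444.8 ng/mL·hr
subcutaneous injection tail: 13.7/0.263 = 52.091; AUC_ev,0→∞ = 2444.8 + 52.091 = 2496.891 ng/mL·hr
F = (AUC_ev/D_ev)/(AUC_iv/D_iv) = (2496.891/5)/(5670.9575/5) = 499.3782/1134.1915 = 0.4403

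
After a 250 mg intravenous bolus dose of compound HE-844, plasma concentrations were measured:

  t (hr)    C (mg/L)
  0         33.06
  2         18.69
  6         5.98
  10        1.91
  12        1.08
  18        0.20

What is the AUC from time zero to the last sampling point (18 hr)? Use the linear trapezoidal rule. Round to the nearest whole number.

Trapezoidal AUC_0→18:
  [0→2]: (33.06+18.69)/2 × 2 = 51.75
  [2→6]: (18.69+5.98)/2 × 4 = 49.34
  [6→10]: (5.98+1.91)/2 × 4 = 15.78
  [10→12]: (1.91+1.08)/2 × 2 = 2.99
  [12→18]: (1.08+0.20)/2 × 6 = 3.84
  Sum = 123.7 mg/L·hr

AUC = 124 mg/L·hr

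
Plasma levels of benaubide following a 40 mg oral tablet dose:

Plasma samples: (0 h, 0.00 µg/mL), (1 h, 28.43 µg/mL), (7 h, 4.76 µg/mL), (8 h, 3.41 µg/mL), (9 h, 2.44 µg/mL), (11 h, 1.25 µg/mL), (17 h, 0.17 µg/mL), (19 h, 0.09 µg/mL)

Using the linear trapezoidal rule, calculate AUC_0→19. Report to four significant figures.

AUC = 129.0 µg/mL·h

Trapezoidal AUC_0→19:
  [0→1]: (0.00+28.43)/2 × 1 = 14.215
  [1→7]: (28.43+4.76)/2 × 6 = 99.57
  [7→8]: (4.76+3.41)/2 × 1 = 4.085
  [8→9]: (3.41+2.44)/2 × 1 = 2.925
  [9→11]: (2.44+1.25)/2 × 2 = 3.69
  [11→17]: (1.25+0.17)/2 × 6 = 4.26
  [17→19]: (0.17+0.09)/2 × 2 = 0.26
  Sum = 129.005 µg/mL·h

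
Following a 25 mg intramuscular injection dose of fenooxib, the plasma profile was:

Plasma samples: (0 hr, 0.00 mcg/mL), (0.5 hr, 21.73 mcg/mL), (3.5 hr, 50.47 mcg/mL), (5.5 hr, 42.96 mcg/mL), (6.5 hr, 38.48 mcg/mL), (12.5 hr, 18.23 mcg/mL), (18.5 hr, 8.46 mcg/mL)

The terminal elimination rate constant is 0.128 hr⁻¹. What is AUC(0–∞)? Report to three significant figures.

AUC = 564 mcg/mL·hr

Trapezoidal AUC_0→18.5:
  [0→0.5]: (0.00+21.73)/2 × 0.5 = 5.4325
  [0.5→3.5]: (21.73+50.47)/2 × 3 = 108.3
  [3.5→5.5]: (50.47+42.96)/2 × 2 = 93.43
  [5.5→6.5]: (42.96+38.48)/2 × 1 = 40.72
  [6.5→12.5]: (38.48+18.23)/2 × 6 = 170.13
  [12.5→18.5]: (18.23+8.46)/2 × 6 = 80.07
  Sum = 498.0825 mcg/mL·hr
Extrapolated tail: C_last / k_e = 8.46 / 0.128 = 66.094
AUC_0→∞ = 498.0825 + 66.094 = 564.1765 mcg/mL·hr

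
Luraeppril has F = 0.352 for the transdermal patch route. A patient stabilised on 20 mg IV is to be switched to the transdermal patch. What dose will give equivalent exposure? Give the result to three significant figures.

D_transdermal = 56.8 mg

For equal systemic exposure: F × D_ev = D_iv
D_ev = D_iv / F = 20 / 0.352 = 56.8182 mg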